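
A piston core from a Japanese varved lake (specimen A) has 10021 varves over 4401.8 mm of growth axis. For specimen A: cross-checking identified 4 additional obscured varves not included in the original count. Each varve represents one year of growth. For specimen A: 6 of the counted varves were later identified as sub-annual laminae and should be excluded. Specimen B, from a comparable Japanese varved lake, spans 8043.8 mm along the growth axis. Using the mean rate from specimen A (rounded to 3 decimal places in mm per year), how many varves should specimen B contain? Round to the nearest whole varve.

18323 varves

Specimen A: adjusted count: 10021 − 6 + 4 = 10019 varves.
A: 4401.8 mm over 10019 years gives 4401.8 / 10019 ≈ 0.439 mm/year.
B spans 8043.8 / 0.439 = 18323.01 years ≈ 18323 varves.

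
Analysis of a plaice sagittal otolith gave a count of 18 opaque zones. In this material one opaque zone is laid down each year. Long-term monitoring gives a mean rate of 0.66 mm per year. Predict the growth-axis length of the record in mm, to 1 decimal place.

11.9 mm

18 years of growth are recorded.
Length ≈ 0.66 × 18 = 11.9 mm.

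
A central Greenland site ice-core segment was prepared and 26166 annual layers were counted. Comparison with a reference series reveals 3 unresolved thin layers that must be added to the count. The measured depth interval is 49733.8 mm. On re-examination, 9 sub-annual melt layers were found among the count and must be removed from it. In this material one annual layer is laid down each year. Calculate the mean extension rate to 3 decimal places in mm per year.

True annual layer count = 26166 − 9 + 3 = 26160.
Extension rate ≈ 49733.8 / 26160 = 1.901 mm per year.

1.901 mm per year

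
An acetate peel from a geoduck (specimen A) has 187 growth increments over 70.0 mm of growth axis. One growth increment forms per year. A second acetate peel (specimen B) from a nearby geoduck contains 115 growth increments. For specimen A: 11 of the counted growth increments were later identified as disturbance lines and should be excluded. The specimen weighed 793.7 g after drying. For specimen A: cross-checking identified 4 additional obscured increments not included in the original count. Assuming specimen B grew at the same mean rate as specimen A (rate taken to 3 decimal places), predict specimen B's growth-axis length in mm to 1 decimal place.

44.7 mm

Specimen A: true growth increment count = 187 − 11 + 4 = 180.
A: Mean rate = 70.0 mm / 180 years ≈ 0.389 mm/yr.
Length of B = 0.389 × 115 = 44.7 mm.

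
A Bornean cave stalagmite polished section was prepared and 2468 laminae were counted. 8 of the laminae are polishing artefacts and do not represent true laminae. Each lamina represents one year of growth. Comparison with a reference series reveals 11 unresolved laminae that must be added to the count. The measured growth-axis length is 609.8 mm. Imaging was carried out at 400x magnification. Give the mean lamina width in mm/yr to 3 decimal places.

Adjusted count: 2468 − 8 + 11 = 2471 laminae.
Extension rate ≈ 609.8 / 2471 = 0.247 mm/yr.

0.247 mm/yr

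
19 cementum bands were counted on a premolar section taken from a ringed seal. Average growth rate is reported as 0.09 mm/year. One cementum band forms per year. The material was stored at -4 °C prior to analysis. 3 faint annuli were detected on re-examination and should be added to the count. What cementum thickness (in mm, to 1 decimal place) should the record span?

True cementum band count = 19 + 3 = 22.
Length ≈ 0.09 × 22 = 2.0 mm.

2.0 mm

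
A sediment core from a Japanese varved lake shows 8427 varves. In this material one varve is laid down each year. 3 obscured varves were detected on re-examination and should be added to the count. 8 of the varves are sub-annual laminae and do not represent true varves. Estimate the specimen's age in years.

8422 yr

Adjusted count: 8427 − 8 + 3 = 8422 varves.
One varve per year makes the duration 8422 years.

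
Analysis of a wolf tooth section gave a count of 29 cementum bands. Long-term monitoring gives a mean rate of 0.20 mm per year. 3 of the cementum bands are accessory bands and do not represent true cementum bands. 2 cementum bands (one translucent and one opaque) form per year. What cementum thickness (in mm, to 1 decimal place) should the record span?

2.6 mm

Adjusted count: 29 − 3 = 26 cementum bands.
26 cementum bands at 2 per year is 26 / 2 = 13 years.
Predicted length = 0.20 mm/year × 13 years = 2.6 mm.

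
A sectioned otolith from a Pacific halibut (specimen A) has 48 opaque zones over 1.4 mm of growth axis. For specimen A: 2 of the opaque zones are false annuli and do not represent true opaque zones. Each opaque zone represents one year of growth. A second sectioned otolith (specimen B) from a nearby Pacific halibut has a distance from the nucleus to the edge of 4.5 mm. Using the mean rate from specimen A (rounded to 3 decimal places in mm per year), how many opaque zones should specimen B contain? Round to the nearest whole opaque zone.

150 opaque zones

Specimen A: adjusted count: 48 − 2 = 46 opaque zones.
A: Mean rate = 1.4 mm / 46 years ≈ 0.030 mm/yr.
Specimen B: 4.5 mm / 0.030 mm per year = 150.00 years ≈ 150 opaque zones.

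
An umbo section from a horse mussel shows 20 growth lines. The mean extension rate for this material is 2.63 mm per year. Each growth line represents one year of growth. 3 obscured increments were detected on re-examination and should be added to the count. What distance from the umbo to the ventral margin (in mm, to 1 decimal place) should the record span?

60.5 mm

Correcting the raw count gives 20 + 3 = 23 true growth lines.
Length ≈ 2.63 × 23 = 60.5 mm.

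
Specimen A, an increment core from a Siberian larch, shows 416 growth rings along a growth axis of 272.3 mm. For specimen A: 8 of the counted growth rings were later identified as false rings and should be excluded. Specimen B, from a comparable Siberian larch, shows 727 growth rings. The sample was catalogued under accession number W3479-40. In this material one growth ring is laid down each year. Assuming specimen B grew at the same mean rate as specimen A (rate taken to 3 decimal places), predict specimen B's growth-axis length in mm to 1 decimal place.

484.9 mm

Specimen A: adjusted count: 416 − 8 = 408 growth rings.
A: Extension rate ≈ 272.3 / 408 = 0.667 mm/year.
B's length ≈ 0.667 × 727 = 484.9 mm.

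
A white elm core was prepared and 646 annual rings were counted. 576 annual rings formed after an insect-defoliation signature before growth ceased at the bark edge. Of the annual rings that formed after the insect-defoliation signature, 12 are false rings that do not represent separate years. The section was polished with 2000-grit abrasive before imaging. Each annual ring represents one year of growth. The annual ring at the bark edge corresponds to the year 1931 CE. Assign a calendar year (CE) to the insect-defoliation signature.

576 annual rings post-date the insect-defoliation signature.
Removing the 12 false annual rings leaves 576 − 12 = 564 true annual rings beyond the insect-defoliation signature.
Counting back 564 years from 1931 CE places the insect-defoliation signature in 1931 − 564 = 1367 CE.

1367 CE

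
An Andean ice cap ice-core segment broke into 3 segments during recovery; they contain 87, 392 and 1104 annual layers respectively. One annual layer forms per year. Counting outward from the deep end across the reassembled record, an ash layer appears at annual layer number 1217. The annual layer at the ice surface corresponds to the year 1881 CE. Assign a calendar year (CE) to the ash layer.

Total annual layers = 87 + 392 + 1104 = 1583.
1583 − 1217 = 366 annual layers lie beyond the ash layer toward the ice surface.
The annual layer at the ice surface is 1881 CE, so the ash layer dates to 1881 − 366 = 1515 CE.

1515 CE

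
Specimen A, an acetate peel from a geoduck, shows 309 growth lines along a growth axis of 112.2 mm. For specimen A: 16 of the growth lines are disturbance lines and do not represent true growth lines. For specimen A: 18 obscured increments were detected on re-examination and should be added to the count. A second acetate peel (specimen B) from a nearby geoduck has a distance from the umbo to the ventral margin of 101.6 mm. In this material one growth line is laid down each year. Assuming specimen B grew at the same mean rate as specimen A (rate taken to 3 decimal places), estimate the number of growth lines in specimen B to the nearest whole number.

281 growth lines

Specimen A: true growth line count = 309 − 16 + 18 = 311.
A: 112.2 mm over 311 years gives 112.2 / 311 ≈ 0.361 mm/year.
For B, 101.6 / 0.361 = 281.44 years ≈ 281 growth lines.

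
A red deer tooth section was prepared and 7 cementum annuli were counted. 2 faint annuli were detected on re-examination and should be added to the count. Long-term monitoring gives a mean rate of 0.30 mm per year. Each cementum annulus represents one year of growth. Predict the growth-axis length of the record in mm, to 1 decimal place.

2.7 mm

True cementum annulus count = 7 + 2 = 9.
Length ≈ 0.30 × 9 = 2.7 mm.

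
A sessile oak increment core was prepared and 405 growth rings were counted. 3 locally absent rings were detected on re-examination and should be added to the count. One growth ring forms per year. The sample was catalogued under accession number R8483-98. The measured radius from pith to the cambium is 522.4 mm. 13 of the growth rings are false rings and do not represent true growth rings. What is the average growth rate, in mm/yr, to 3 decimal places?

Correcting the raw count gives 405 − 13 + 3 = 395 true growth rings.
522.4 mm over 395 years gives 522.4 / 395 ≈ 1.323 mm/yr.

1.323 mm/yr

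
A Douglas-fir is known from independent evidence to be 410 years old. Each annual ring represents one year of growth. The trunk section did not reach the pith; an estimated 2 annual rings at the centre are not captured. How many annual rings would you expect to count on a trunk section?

At one annual ring per year, 410 years correspond to 410 annual rings.
Less the 2 uncaptured annual rings: 410 − 2 = 408.

408 annual rings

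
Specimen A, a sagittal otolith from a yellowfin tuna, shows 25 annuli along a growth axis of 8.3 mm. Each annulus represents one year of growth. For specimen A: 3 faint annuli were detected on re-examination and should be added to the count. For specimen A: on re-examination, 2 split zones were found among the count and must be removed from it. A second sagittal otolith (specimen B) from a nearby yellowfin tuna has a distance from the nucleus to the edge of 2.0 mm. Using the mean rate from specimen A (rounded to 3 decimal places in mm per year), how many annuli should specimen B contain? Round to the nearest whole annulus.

6 annuli

Specimen A: after corrections the count is 25 − 2 + 3 = 26 annuli.
A: 8.3 mm over 26 years gives 8.3 / 26 ≈ 0.319 mm/yr.
B spans 2.0 / 0.319 = 6.27 years ≈ 6 annuli.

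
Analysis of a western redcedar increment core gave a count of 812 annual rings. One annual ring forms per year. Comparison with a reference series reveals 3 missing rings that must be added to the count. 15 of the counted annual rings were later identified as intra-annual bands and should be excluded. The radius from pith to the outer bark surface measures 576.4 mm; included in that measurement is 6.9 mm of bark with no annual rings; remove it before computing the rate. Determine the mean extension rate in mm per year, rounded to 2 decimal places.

Adjusted count: 812 − 15 + 3 = 800 annual rings.
Net length = 576.4 − 6.9 = 569.5 mm.
Mean rate = 569.5 mm / 800 years ≈ 0.71 mm per year.

0.71 mm per year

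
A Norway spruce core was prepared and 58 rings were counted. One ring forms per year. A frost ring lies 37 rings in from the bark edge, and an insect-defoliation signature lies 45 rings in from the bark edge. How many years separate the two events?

45 − 37 = 8 rings lie between the two events.
That is 8 years at one ring per year.

8 yr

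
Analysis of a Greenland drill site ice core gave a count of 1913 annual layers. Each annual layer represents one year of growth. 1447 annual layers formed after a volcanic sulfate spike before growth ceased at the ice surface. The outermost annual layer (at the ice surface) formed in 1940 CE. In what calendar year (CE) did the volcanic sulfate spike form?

1447 annual layers post-date the volcanic sulfate spike.
The annual layer at the ice surface is 1940 CE, so the volcanic sulfate spike dates to 1940 − 1447 = 493 CE.

493 CE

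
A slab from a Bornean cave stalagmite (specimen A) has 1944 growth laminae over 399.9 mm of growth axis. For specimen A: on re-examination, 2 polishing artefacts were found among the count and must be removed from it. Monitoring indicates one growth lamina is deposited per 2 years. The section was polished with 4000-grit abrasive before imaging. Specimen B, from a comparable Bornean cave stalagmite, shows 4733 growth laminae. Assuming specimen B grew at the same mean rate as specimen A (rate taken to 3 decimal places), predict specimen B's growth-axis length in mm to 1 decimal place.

975.0 mm

Specimen A: correcting the raw count gives 1944 − 2 = 1942 true growth laminae.
Specimen A: 1942 growth laminae at 2 years each span 1942 × 2 = 3884 years.
A: Extension rate ≈ 399.9 / 3884 = 0.103 mm per year.
Specimen B: multiplying by 2 years per growth lamina: 4733 × 2 = 9466 years. For B, 0.103 mm/year × 9466 years = 975.0 mm.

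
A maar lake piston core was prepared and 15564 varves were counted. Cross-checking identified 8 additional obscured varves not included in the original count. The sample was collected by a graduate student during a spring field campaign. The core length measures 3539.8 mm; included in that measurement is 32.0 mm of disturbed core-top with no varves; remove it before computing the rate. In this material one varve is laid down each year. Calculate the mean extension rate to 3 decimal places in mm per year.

Correcting the raw count gives 15564 + 8 = 15572 true varves.
Net length = 3539.8 − 32.0 = 3507.8 mm.
Mean rate = 3507.8 mm / 15572 years ≈ 0.225 mm per year.

0.225 mm per year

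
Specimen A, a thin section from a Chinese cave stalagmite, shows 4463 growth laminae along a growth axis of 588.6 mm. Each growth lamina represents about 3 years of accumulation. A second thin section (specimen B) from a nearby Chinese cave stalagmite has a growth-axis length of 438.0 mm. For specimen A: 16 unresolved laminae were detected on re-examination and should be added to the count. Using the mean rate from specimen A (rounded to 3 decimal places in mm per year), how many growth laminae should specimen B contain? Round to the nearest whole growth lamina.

Specimen A: adjusted count: 4463 + 16 = 4479 growth laminae.
Specimen A: multiplying by 3 years per growth lamina: 4479 × 3 = 13437 years.
A: 588.6 mm over 13437 years gives 588.6 / 13437 ≈ 0.044 mm/yr.
For B, 438.0 / 0.044 = 9954.55 years; at 3 years per growth lamina that is 9954.55 / 3 ≈ 3318 growth laminae.

3318 growth laminae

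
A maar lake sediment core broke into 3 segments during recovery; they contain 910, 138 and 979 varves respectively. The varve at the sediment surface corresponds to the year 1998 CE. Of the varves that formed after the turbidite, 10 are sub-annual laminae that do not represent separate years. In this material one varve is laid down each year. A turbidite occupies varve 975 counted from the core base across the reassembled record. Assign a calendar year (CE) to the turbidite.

956 CE

Total varves = 910 + 138 + 979 = 2027.
The turbidite sits at varve 975 from the core base, so 2027 − 975 = 1052 varves formed after it.
Excluding 10 false varves: 1052 − 10 = 1042.
1998 − 1042 = 956 CE.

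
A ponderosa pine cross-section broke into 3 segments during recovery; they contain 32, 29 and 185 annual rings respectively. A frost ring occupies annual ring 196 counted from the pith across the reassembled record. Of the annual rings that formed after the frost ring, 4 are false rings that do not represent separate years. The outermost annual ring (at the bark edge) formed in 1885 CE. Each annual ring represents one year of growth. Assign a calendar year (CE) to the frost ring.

Total annual rings = 32 + 29 + 185 = 246.
246 − 196 = 50 annual rings lie beyond the frost ring toward the bark edge.
Removing the 4 false annual rings leaves 50 − 4 = 46 true annual rings beyond the frost ring.
Counting back 46 years from 1885 CE places the frost ring in 1885 − 46 = 1839 CE.

1839 CE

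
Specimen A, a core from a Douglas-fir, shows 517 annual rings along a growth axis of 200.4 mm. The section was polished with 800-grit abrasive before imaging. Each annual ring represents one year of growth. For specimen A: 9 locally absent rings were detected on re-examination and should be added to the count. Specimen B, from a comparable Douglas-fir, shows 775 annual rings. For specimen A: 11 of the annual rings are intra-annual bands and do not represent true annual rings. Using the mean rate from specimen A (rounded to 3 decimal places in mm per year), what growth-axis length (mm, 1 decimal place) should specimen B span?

Specimen A: correcting the raw count gives 517 − 11 + 9 = 515 true annual rings.
A: Mean rate = 200.4 mm / 515 years ≈ 0.389 mm/yr.
Length of B = 0.389 × 775 = 301.5 mm.

301.5 mm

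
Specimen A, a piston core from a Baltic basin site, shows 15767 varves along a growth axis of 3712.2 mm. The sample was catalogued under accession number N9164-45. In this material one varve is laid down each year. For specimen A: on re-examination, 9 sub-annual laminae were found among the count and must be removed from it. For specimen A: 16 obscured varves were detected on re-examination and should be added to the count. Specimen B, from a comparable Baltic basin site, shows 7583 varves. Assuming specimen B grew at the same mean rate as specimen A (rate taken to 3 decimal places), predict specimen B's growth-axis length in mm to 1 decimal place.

1782.0 mm

Specimen A: after corrections the count is 15767 − 9 + 16 = 15774 varves.
A: 3712.2 mm over 15774 years gives 3712.2 / 15774 ≈ 0.235 mm/yr.
For B, 0.235 mm/year × 7583 years = 1782.0 mm.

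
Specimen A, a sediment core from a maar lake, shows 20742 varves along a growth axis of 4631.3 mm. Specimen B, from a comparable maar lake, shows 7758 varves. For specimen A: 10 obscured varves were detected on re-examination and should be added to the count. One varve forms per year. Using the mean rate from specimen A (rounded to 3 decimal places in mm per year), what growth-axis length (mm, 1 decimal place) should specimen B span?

1730.0 mm

Specimen A: correcting the raw count gives 20742 + 10 = 20752 true varves.
A: Extension rate ≈ 4631.3 / 20752 = 0.223 mm per year.
B's length ≈ 0.223 × 7758 = 1730.0 mm.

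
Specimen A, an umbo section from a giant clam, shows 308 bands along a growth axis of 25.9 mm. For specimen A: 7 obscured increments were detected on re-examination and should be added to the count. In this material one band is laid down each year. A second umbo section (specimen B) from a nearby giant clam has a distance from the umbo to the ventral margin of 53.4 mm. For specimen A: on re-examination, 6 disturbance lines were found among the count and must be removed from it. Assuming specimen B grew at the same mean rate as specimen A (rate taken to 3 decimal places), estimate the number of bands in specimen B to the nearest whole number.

Specimen A: after corrections the count is 308 − 6 + 7 = 309 bands.
A: 25.9 mm over 309 years gives 25.9 / 309 ≈ 0.084 mm/year.
Specimen B: 53.4 mm / 0.084 mm per year = 635.71 years ≈ 636 bands.

636 bands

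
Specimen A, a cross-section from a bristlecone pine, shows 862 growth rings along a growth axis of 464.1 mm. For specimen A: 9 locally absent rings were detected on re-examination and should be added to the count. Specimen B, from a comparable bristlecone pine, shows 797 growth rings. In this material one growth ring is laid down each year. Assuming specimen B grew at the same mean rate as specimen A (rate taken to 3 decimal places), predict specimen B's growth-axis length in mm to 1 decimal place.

424.8 mm

Specimen A: adjusted count: 862 + 9 = 871 growth rings.
A: 464.1 mm over 871 years gives 464.1 / 871 ≈ 0.533 mm per year.
For B, 0.533 mm/year × 797 years = 424.8 mm.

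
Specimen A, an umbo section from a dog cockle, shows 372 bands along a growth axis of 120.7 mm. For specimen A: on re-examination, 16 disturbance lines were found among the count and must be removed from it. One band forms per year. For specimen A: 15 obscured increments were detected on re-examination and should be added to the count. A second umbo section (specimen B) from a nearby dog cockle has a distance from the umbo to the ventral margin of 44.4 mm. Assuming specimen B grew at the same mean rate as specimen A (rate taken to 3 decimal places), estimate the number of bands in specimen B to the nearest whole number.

Specimen A: true band count = 372 − 16 + 15 = 371.
A: Mean rate = 120.7 mm / 371 years ≈ 0.325 mm/year.
Specimen B: 44.4 mm / 0.325 mm per year = 136.62 years ≈ 137 bands.

137 bands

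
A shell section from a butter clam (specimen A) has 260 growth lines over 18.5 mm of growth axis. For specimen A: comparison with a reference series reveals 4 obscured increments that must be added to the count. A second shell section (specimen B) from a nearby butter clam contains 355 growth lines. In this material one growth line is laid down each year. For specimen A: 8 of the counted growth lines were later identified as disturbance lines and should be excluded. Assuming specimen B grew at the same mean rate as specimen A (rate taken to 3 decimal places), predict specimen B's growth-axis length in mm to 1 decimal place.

25.6 mm

Specimen A: adjusted count: 260 − 8 + 4 = 256 growth lines.
A: 18.5 mm over 256 years gives 18.5 / 256 ≈ 0.072 mm/yr.
Length of B = 0.072 × 355 = 25.6 mm.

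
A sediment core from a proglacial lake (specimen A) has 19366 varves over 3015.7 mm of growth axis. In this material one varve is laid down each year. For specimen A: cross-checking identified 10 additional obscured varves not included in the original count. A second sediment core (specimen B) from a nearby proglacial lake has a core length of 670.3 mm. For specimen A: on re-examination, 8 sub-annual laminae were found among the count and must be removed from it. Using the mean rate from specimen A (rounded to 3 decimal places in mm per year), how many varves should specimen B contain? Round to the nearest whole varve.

4297 varves

Specimen A: true varve count = 19366 − 8 + 10 = 19368.
A: Extension rate ≈ 3015.7 / 19368 = 0.156 mm/year.
For B, 670.3 / 0.156 = 4296.79 years ≈ 4297 varves.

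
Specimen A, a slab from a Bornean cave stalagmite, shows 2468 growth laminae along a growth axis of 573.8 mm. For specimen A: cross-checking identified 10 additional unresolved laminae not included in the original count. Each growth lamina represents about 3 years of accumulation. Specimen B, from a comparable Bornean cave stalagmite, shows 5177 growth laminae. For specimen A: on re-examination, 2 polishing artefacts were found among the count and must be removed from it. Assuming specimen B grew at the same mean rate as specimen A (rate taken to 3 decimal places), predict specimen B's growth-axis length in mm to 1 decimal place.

Specimen A: correcting the raw count gives 2468 − 2 + 10 = 2476 true growth laminae.
Specimen A: at 3 years per growth lamina, 2476 × 3 = 7428 years.
A: Mean rate = 573.8 mm / 7428 years ≈ 0.077 mm/year.
Specimen B: multiplying by 3 years per growth lamina: 5177 × 3 = 15531 years. B's length ≈ 0.077 × 15531 = 1195.9 mm.

1195.9 mm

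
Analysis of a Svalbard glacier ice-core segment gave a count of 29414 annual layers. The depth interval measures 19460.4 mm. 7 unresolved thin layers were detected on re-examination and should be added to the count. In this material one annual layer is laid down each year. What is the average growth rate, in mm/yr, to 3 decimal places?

Adjusted count: 29414 + 7 = 29421 annual layers.
Mean rate = 19460.4 mm / 29421 years ≈ 0.661 mm/yr.

0.661 mm/yr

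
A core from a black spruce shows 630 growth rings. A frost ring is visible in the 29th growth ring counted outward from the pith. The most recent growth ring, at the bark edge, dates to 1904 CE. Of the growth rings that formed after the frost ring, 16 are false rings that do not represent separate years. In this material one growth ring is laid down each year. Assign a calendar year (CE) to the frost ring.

The frost ring sits at growth ring 29 from the pith, so 630 − 29 = 601 growth rings formed after it.
Excluding 16 false growth rings: 601 − 16 = 585.
Counting back 585 years from 1904 CE places the frost ring in 1904 − 585 = 1319 CE.

1319 CE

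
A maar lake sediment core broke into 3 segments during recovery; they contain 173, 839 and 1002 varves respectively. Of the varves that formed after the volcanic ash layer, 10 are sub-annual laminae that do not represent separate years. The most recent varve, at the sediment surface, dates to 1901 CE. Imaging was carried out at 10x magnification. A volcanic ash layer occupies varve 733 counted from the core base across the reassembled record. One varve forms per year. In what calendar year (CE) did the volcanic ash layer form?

Total varves = 173 + 839 + 1002 = 2014.
The volcanic ash layer sits at varve 733 from the core base, so 2014 − 733 = 1281 varves formed after it.
Removing the 10 false varves leaves 1281 − 10 = 1271 true varves beyond the volcanic ash layer.
1901 − 1271 = 630 CE.

630 CE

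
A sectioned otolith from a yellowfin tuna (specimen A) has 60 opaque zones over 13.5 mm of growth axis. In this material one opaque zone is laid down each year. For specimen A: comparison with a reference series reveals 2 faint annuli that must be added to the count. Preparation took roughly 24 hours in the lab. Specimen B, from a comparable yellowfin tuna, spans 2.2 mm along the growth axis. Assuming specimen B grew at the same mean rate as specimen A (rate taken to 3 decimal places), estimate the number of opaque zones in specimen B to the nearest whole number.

Specimen A: true opaque zone count = 60 + 2 = 62.
A: Mean rate = 13.5 mm / 62 years ≈ 0.218 mm per year.
For B, 2.2 / 0.218 = 10.09 years ≈ 10 opaque zones.

10 opaque zones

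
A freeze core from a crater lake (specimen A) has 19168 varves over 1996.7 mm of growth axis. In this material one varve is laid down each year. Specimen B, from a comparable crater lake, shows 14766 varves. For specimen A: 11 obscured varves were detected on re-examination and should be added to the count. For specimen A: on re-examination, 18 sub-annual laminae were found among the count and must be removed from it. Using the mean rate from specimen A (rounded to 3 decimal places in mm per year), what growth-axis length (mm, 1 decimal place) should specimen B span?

1535.7 mm

Specimen A: correcting the raw count gives 19168 − 18 + 11 = 19161 true varves.
A: Extension rate ≈ 1996.7 / 19161 = 0.104 mm per year.
For B, 0.104 mm/year × 14766 years = 1535.7 mm.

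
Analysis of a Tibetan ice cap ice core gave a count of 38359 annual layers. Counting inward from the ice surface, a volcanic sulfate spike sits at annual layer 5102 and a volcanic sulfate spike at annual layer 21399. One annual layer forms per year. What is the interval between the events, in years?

21399 − 5102 = 16297 annual layers lie between the two events.
That is 16297 years at one annual layer per year.

16297 years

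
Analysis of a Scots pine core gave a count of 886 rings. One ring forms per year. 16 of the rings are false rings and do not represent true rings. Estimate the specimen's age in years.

Correcting the raw count gives 886 − 16 = 870 true rings.
At one ring per year, that is 870 years.

870 years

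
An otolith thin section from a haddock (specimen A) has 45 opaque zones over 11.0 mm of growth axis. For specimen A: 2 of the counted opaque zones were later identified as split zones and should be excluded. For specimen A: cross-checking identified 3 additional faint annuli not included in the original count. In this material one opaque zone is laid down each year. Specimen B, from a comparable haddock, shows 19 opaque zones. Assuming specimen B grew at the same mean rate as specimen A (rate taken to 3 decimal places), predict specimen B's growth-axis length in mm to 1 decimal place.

Specimen A: correcting the raw count gives 45 − 2 + 3 = 46 true opaque zones.
A: Mean rate = 11.0 mm / 46 years ≈ 0.239 mm/year.
For B, 0.239 mm/year × 19 years = 4.5 mm.

4.5 mm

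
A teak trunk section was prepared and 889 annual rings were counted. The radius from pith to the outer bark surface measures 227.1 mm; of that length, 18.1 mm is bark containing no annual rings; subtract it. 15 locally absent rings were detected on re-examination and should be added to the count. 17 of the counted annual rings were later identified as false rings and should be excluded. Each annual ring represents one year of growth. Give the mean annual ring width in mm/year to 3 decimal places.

Correcting the raw count gives 889 − 17 + 15 = 887 true annual rings.
Removing the 18.1 mm offcut leaves 227.1 − 18.1 = 209.0 mm.
Mean rate = 209.0 mm / 887 years ≈ 0.236 mm/year.

0.236 mm/year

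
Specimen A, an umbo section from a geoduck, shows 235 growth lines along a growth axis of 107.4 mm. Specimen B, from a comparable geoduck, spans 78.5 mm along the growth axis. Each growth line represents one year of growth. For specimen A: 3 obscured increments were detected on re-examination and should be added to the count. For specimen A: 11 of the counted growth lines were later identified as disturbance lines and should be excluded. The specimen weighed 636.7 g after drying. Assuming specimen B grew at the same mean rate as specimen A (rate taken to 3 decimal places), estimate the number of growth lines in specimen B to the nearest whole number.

Specimen A: correcting the raw count gives 235 − 11 + 3 = 227 true growth lines.
A: Extension rate ≈ 107.4 / 227 = 0.473 mm per year.
Specimen B: 78.5 mm / 0.473 mm per year = 165.96 years ≈ 166 growth lines.

166 growth lines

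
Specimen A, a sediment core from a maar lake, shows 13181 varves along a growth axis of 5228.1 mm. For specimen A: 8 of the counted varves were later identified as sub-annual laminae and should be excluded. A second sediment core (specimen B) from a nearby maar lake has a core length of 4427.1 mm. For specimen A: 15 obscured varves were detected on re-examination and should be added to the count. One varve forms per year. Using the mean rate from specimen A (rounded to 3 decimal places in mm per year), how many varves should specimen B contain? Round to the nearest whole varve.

Specimen A: after corrections the count is 13181 − 8 + 15 = 13188 varves.
A: Mean rate = 5228.1 mm / 13188 years ≈ 0.396 mm per year.
B spans 4427.1 / 0.396 = 11179.55 years ≈ 11180 varves.

11180 varves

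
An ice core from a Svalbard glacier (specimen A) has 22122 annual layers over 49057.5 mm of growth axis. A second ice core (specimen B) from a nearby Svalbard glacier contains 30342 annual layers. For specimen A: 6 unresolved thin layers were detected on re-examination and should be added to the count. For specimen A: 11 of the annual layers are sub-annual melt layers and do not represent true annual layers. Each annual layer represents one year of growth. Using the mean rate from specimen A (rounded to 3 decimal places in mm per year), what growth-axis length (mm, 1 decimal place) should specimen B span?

Specimen A: true annual layer count = 22122 − 11 + 6 = 22117.
A: 49057.5 mm over 22117 years gives 49057.5 / 22117 ≈ 2.218 mm per year.
Length of B = 2.218 × 30342 = 67298.6 mm.

67298.6 mm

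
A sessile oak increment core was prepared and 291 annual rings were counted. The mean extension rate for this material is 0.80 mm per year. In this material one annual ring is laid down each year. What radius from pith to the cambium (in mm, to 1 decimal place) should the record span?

291 years of growth are recorded.
Predicted length = 0.80 mm/year × 291 years = 232.8 mm.

232.8 mm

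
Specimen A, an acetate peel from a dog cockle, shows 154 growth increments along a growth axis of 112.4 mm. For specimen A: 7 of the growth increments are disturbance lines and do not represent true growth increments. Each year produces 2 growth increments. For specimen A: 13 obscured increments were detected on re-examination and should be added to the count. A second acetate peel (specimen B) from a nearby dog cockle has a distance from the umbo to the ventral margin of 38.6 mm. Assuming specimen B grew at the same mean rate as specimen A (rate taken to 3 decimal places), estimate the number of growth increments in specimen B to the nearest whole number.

Specimen A: after corrections the count is 154 − 7 + 13 = 160 growth increments.
Specimen A: with 2 growth increments per year, 160 / 2 = 80 years.
A: Mean rate = 112.4 mm / 80 years ≈ 1.405 mm per year.
B spans 38.6 / 1.405 = 27.47 years; at 2 growth increments per year that is 27.47 × 2 ≈ 55 growth increments.

55 growth increments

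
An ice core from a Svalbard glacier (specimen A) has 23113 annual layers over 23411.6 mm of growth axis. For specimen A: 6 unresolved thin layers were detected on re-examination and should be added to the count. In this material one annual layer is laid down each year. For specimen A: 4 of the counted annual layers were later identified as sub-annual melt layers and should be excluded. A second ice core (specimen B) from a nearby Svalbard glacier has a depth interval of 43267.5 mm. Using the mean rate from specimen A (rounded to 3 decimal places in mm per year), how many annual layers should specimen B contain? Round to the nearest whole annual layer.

42712 annual layers

Specimen A: after corrections the count is 23113 − 4 + 6 = 23115 annual layers.
A: Extension rate ≈ 23411.6 / 23115 = 1.013 mm/year.
Specimen B: 43267.5 mm / 1.013 mm per year = 42712.24 years ≈ 42712 annual layers.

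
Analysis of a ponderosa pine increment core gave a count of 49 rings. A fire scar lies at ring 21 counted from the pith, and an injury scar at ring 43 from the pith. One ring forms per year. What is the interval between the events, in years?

The two markers are separated by 43 − 21 = 22 rings.
At one ring per year, 22 years elapsed between them.

22 years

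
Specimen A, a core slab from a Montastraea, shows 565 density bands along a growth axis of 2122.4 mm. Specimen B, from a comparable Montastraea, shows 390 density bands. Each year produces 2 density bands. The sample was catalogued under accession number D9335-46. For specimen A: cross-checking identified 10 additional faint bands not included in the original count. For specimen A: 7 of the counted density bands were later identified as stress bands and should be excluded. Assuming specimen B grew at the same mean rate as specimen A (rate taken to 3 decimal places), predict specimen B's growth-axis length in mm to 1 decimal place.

Specimen A: after corrections the count is 565 − 7 + 10 = 568 density bands.
Specimen A: dividing by 2 density bands per year: 568 / 2 = 284 years.
A: 2122.4 mm over 284 years gives 2122.4 / 284 ≈ 7.473 mm per year.
Specimen B: dividing by 2 density bands per year: 390 / 2 = 195 years. For B, 7.473 mm/year × 195 years = 1457.2 mm.

1457.2 mm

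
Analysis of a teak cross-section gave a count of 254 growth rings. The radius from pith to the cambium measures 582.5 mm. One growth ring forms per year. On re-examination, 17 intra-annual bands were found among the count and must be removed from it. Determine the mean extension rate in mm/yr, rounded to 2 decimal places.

Adjusted count: 254 − 17 = 237 growth rings.
Mean rate = 582.5 mm / 237 years ≈ 2.46 mm/yr.

2.46 mm/yr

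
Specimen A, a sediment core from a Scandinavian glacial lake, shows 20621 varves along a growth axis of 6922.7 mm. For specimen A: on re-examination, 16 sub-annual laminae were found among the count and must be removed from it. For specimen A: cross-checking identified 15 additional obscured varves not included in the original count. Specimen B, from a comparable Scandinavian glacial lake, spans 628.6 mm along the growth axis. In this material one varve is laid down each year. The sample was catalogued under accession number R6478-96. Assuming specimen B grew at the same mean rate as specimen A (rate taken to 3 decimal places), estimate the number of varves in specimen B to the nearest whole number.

1871 varves

Specimen A: true varve count = 20621 − 16 + 15 = 20620.
A: Mean rate = 6922.7 mm / 20620 years ≈ 0.336 mm per year.
For B, 628.6 / 0.336 = 1870.83 years ≈ 1871 varves.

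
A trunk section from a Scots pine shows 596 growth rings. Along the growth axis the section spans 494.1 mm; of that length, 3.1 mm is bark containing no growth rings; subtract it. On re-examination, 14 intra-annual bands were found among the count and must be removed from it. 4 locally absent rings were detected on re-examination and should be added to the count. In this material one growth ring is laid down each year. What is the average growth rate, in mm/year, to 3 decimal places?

Adjusted count: 596 − 14 + 4 = 586 growth rings.
The growth record spans 494.1 − 3.1 = 491.0 mm.
491.0 mm over 586 years gives 491.0 / 586 ≈ 0.838 mm/year.

0.838 mm/year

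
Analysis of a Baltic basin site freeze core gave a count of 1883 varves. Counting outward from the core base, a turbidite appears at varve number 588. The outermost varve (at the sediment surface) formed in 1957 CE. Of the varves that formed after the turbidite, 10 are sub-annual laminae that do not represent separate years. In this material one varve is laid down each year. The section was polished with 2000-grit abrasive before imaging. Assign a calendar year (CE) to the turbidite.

1883 − 588 = 1295 varves lie beyond the turbidite toward the sediment surface.
Excluding 10 false varves: 1295 − 10 = 1285.
1957 − 1285 = 672 CE.

672 CE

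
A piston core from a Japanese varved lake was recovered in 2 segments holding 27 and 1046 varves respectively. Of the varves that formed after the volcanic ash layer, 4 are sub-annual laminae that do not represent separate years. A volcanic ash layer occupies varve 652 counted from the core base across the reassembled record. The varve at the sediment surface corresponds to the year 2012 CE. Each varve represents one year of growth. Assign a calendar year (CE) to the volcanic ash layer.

1595 CE

Total varves = 27 + 1046 = 1073.
Between varve 652 and the sediment surface there are 1073 − 652 = 421 varves.
Removing the 4 false varves leaves 421 − 4 = 417 true varves beyond the volcanic ash layer.
2012 − 417 = 1595 CE.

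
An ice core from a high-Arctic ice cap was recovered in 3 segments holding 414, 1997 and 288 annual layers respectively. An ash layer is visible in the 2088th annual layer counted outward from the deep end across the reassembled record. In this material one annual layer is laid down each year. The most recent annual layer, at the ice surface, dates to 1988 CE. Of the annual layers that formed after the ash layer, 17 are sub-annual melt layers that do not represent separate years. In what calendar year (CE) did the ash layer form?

Total annual layers = 414 + 1997 + 288 = 2699.
The ash layer sits at annual layer 2088 from the deep end, so 2699 − 2088 = 611 annual layers formed after it.
611 − 17 false = 594 true annual layers after the ash layer.
The annual layer at the ice surface is 1988 CE, so the ash layer dates to 1988 − 594 = 1394 CE.

1394 CE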